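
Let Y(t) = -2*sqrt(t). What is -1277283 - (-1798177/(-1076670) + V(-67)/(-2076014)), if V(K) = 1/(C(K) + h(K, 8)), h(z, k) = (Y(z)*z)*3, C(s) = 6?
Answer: (-191282567571097872206*sqrt(67) + 2854963695090833573*I)/(2235181993380*(-I + 67*sqrt(67))) ≈ -1.2773e+6 + 9.5367e-7*I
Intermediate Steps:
h(z, k) = -6*z**(3/2) (h(z, k) = ((-2*sqrt(z))*z)*3 = -2*z**(3/2)*3 = -6*z**(3/2))
V(K) = 1/(6 - 6*K**(3/2))
-1277283 - (-1798177/(-1076670) + V(-67)/(-2076014)) = -1277283 - (-1798177/(-1076670) + (1/(6*(1 - (-67)**(3/2))))/(-2076014)) = -1277283 - (-1798177*(-1/1076670) + (1/(6*(1 - (-67)*I*sqrt(67))))*(-1/2076014)) = -1277283 - (1798177/1076670 + (1/(6*(1 + 67*I*sqrt(67))))*(-1/2076014)) = -1277283 - (1798177/1076670 - 1/(12456084*(1 + 67*I*sqrt(67)))) = -1277283 + (-1798177/1076670 + 1/(12456084*(1 + 67*I*sqrt(67)))) = -1375214085787/1076670 + 1/(12456084*(1 + 67*I*sqrt(67)))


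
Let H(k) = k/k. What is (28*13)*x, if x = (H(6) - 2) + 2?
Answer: 364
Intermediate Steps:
H(k) = 1
x = 1 (x = (1 - 2) + 2 = -1 + 2 = 1)
(28*13)*x = (28*13)*1 = 364*1 = 364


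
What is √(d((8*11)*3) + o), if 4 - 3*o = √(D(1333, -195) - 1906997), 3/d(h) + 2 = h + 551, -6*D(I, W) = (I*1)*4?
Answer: √(883731 - 73441*I*√17170971)/813 ≈ 15.195 - 15.151*I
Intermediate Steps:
D(I, W) = -2*I/3 (D(I, W) = -I*1*4/6 = -I*4/6 = -2*I/3)
d(h) = 3/(549 + h) (d(h) = 3/(-2 + (h + 551)) = 3/(-2 + (551 + h)) = 3/(549 + h))
o = 4/3 - I*√17170971/9 (o = 4/3 - √(-⅔*1333 - 1906997)/3 = 4/3 - √(-2666/3 - 1906997)/3 = 4/3 - I*√17170971/9 ≈ 1.3333 - 460.42*I)
√(d((8*11)*3) + o) = √(3/(549 + (8*11)*3) + (4/3 - I*√17170971/9)) = √(3/(549 + 88*3) + (4/3 - I*√17170971/9)) = √(3/(549 + 264) + (4/3 - I*√17170971/9)) = √(3/813 + (4/3 - I*√17170971/9)) = √(3*(1/813) + (4/3 - I*√17170971/9)) = √(1/271 + (4/3 - I*√17170971/9)) = √(1087/813 - I*√17170971/9)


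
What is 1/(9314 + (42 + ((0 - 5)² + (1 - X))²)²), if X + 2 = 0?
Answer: 1/691590 ≈ 1.4459e-6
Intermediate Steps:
X = -2 (X = -2 + 0 = -2)
1/(9314 + (42 + ((0 - 5)² + (1 - X))²)²) = 1/(9314 + (42 + ((0 - 5)² + (1 - 1*(-2)))²)²) = 1/(9314 + (42 + ((-5)² + (1 + 2))²)²) = 1/(9314 + (42 + (25 + 3)²)²) = 1/(9314 + (42 + 28²)²) = 1/(9314 + (42 + 784)²) = 1/(9314 + 826²) = 1/(9314 + 682276) = 1/691590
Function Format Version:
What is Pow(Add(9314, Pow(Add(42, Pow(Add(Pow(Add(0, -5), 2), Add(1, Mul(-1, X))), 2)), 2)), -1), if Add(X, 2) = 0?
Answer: Rational(1, 691590) ≈ 1.4459e-6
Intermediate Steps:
X = -2 (X = Add(-2, 0) = -2)
Pow(Add(9314, Pow(Add(42, Pow(Add(Pow(Add(0, -5), 2), Add(1, Mul(-1, X))), 2)), 2)), -1) = Pow(Add(9314, Pow(Add(42, Pow(Add(Pow(Add(0, -5), 2), Add(1, Mul(-1, -2))), 2)), 2)), -1) = Pow(Add(9314, Pow(Add(42, Pow(Add(Pow(-5, 2), Add(1, 2)), 2)), 2)), -1) = Pow(Add(9314, Pow(Add(42, Pow(Add(25, 3), 2)), 2)), -1) = Pow(Add(9314, Pow(Add(42, Pow(28, 2)), 2)), -1) = Pow(Add(9314, Pow(Add(42, 784), 2)), -1) = Pow(Add(9314, Pow(826, 2)), -1) = Pow(Add(9314, 682276), -1) = Pow(691590, -1) = Rational(1, 691590)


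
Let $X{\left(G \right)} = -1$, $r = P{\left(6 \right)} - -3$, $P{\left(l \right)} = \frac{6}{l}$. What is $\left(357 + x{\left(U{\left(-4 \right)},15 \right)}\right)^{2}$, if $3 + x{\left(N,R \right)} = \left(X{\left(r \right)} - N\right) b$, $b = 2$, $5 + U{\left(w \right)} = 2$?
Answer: $128164$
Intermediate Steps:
$U{\left(w \right)} = -3$ ($U{\left(w \right)} = -5 + 2 = -3$)
$r = 4$ ($r = \frac{6}{6} - -3 = 6 \cdot \frac{1}{6} + 3 = 1 + 3 = 4$)
$x{\left(N,R \right)} = -5 - 2 N$ ($x{\left(N,R \right)} = -3 + \left(-1 - N\right) 2 = -3 - \left(2 + 2 N\right) = -5 - 2 N$)
$\left(357 + x{\left(U{\left(-4 \right)},15 \right)}\right)^{2} = \left(357 - -1\right)^{2} = \left(357 + \left(-5 + 6\right)\right)^{2} = \left(357 + 1\right)^{2} = 358^{2} = 128164$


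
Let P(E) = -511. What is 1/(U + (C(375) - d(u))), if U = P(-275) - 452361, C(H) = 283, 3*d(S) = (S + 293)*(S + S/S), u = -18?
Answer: -3/1353092 ≈ -2.2171e-6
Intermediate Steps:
d(S) = (1 + S)*(293 + S)/3 (d(S) = ((S + 293)*(S + S/S))/3 = ((293 + S)*(S + 1))/3 = ((293 + S)*(1 + S))/3 = ((1 + S)*(293 + S))/3 = (1 + S)*(293 + S)/3)
U = -452872 (U = -511 - 452361 = -452872)
1/(U + (C(375) - d(u))) = 1/(-452872 + (283 - (293/3 + 98*(-18) + (⅓)*(-18)²))) = 1/(-452872 + (283 - (293/3 - 1764 + (⅓)*324))) = 1/(-452872 + (283 - (293/3 - 1764 + 108))) = 1/(-452872 + (283 - 1*(-4675/3))) = 1/(-452872 + (283 + 4675/3)) = 1/(-452872 + 5524/3) = 1/(-1353092/3) = -3/1353092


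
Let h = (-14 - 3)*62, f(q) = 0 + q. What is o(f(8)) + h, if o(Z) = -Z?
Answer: -1062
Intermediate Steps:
f(q) = q
h = -1054 (h = -17*62 = -1054)
o(f(8)) + h = -1*8 - 1054 = -8 - 1054 = -1062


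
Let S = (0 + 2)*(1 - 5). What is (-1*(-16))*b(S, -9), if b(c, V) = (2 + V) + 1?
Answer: -96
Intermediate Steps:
S = -8 (S = 2*(-4) = -8)
b(c, V) = 3 + V
(-1*(-16))*b(S, -9) = (-1*(-16))*(3 - 9) = 16*(-6) = -96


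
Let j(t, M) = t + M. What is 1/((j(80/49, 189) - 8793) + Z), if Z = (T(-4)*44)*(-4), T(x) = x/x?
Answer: -49/430140 ≈ -0.00011392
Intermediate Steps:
j(t, M) = M + t
T(x) = 1
Z = -176 (Z = (1*44)*(-4) = 44*(-4) = -176)
1/((j(80/49, 189) - 8793) + Z) = 1/(((189 + 80/49) - 8793) - 176) = 1/((9341/49 - 8793) - 176) = 1/(-421516/49 - 176) = 1/(-430140/49) = -49/430140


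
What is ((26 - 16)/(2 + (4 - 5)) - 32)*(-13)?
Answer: 286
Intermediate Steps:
((26 - 16)/(2 + (4 - 5)) - 32)*(-13) = (10/(2 - 1) - 32)*(-13) = (10/1 - 32)*(-13) = (10*1 - 32)*(-13) = (10 - 32)*(-13) = -22*(-13) = 286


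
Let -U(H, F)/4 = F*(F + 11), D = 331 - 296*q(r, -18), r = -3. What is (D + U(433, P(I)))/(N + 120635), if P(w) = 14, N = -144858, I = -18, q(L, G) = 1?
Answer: 1365/24223 ≈ 0.056351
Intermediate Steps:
D = 35 (D = 331 - 296*1 = 331 - 296 = 35)
U(H, F) = -4*F*(11 + F) (U(H, F) = -4*F*(F + 11) = -4*F*(11 + F))
(D + U(433, P(I)))/(N + 120635) = (35 - 4*14*(11 + 14))/(-144858 + 120635) = (35 - 4*14*25)/(-24223) = (35 - 1400)*(-1/24223) = -1365*(-1/24223) = 1365/24223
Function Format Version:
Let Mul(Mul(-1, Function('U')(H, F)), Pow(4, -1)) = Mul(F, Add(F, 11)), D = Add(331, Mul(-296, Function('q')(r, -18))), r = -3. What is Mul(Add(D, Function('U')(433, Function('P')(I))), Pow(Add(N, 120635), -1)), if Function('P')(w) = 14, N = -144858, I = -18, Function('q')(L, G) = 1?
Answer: Rational(1365, 24223) ≈ 0.056351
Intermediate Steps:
D = 35 (D = Add(331, Mul(-296, 1)) = Add(331, -296) = 35)
Function('U')(H, F) = Mul(-4, F, Add(11, F)) (Function('U')(H, F) = Mul(-4, Mul(F, Add(F, 11))) = Mul(-4, Mul(F, Add(11, F))) = Mul(-4, F, Add(11, F)))
Mul(Add(D, Function('U')(433, Function('P')(I))), Pow(Add(N, 120635), -1)) = Mul(Add(35, Mul(-4, 14, Add(11, 14))), Pow(Add(-144858, 120635), -1)) = Mul(Add(35, Mul(-4, 14, 25)), Pow(-24223, -1)) = Mul(Add(35, -1400), Rational(-1, 24223)) = Mul(-1365, Rational(-1, 24223)) = Rational(1365, 24223)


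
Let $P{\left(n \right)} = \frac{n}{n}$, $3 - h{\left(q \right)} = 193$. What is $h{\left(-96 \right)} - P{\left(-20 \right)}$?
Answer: $-191$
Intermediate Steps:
$h{\left(q \right)} = -190$ ($h{\left(q \right)} = 3 - 193 = -190$)
$P{\left(n \right)} = 1$
$h{\left(-96 \right)} - P{\left(-20 \right)} = -190 - 1 = -191$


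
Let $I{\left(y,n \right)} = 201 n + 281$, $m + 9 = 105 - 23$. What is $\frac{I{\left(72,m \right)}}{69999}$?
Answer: $\frac{14954}{69999} \approx 0.21363$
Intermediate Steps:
$m = 73$ ($m = -9 + \left(105 - 23\right) = -9 + 82 = 73$)
$I{\left(y,n \right)} = 281 + 201 n$
$\frac{I{\left(72,m \right)}}{69999} = \frac{281 + 201 \cdot 73}{69999} = \left(281 + 14673\right) \frac{1}{69999} = 14954 \cdot \frac{1}{69999} = \frac{14954}{69999}$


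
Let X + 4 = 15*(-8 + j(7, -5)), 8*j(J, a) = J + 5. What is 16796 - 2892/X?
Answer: 3415372/203 ≈ 16825.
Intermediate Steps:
j(J, a) = 5/8 + J/8 (j(J, a) = (J + 5)/8 = (5 + J)/8 = 5/8 + J/8)
X = -203/2 (X = -4 + 15*(-8 + (5/8 + (⅛)*7)) = -4 + 15*(-8 + (5/8 + 7/8)) = -4 + 15*(-8 + 3/2) = -4 + 15*(-13/2) = -4 - 195/2 = -203/2 ≈ -101.50)
16796 - 2892/X = 16796 - 2892/(-203/2) = 16796 - 2892*(-2/203) = 16796 + 5784/203 = 3415372/203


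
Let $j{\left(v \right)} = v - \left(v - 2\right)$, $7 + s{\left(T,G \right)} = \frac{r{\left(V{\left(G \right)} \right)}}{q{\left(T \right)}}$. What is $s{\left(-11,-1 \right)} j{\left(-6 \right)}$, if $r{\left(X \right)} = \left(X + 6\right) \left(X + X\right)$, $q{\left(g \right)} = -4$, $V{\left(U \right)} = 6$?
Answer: $-86$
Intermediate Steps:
$r{\left(X \right)} = 2 X \left(6 + X\right)$ ($r{\left(X \right)} = \left(6 + X\right) 2 X = 2 X \left(6 + X\right)$)
$s{\left(T,G \right)} = -43$ ($s{\left(T,G \right)} = -7 + \frac{2 \cdot 6 \left(6 + 6\right)}{-4} = -7 + 2 \cdot 6 \cdot 12 \left(- \frac{1}{4}\right) = -7 + 144 \left(- \frac{1}{4}\right) = -7 - 36 = -43$)
$j{\left(v \right)} = 2$ ($j{\left(v \right)} = v - \left(-2 + v\right) = 2$)
$s{\left(-11,-1 \right)} j{\left(-6 \right)} = \left(-43\right) 2 = -86$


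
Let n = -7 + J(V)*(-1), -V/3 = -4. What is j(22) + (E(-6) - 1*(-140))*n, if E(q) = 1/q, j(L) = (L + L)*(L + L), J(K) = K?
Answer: -4325/6 ≈ -720.83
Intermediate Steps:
V = 12 (V = -3*(-4) = 12)
j(L) = 4*L**2 (j(L) = (2*L)*(2*L) = 4*L**2)
n = -19 (n = -7 + 12*(-1) = -7 - 12 = -19)
E(q) = 1/q
j(22) + (E(-6) - 1*(-140))*n = 4*22**2 + (1/(-6) - 1*(-140))*(-19) = 4*484 + (-1/6 + 140)*(-19) = 1936 + (839/6)*(-19) = 1936 - 15941/6 = -4325/6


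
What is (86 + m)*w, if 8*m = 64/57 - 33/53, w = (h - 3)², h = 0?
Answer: 6239877/8056 ≈ 774.56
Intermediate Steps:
w = 9 (w = (0 - 3)² = (-3)² = 9)
m = 1511/24168 (m = (64/57 - 33/53)/8 = (⅛)*(1511/3021) = 1511/24168 ≈ 0.062521)
(86 + m)*w = (86 + 1511/24168)*9 = (2079959/24168)*9 = 6239877/8056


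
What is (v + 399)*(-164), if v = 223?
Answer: -102008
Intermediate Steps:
(v + 399)*(-164) = (223 + 399)*(-164) = 622*(-164) = -102008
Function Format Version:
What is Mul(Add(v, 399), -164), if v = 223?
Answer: -102008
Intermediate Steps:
Mul(Add(v, 399), -164) = Mul(Add(223, 399), -164) = Mul(622, -164) = -102008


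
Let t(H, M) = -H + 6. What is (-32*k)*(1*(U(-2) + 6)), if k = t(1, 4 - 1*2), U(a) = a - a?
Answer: -960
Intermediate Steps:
U(a) = 0
t(H, M) = 6 - H
k = 5 (k = 6 - 1*1 = 6 - 1 = 5)
(-32*k)*(1*(U(-2) + 6)) = (-32*5)*(1*(0 + 6)) = -160*6 = -960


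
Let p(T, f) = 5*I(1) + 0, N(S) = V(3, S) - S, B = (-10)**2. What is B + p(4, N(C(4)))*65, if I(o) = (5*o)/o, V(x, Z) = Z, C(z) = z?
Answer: 1725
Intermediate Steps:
B = 100
N(S) = 0 (N(S) = S - S = 0)
I(o) = 5
p(T, f) = 25 (p(T, f) = 5*5 + 0 = 25 + 0 = 25)
B + p(4, N(C(4)))*65 = 100 + 25*65 = 100 + 1625 = 1725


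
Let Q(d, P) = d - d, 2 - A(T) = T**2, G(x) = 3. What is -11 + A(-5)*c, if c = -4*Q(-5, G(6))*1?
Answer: -11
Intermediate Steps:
A(T) = 2 - T**2
Q(d, P) = 0
c = 0 (c = -4*0*1 = 0*1 = 0)
-11 + A(-5)*c = -11 + (2 - 1*(-5)**2)*0 = -11 + (2 - 1*25)*0 = -11 + (2 - 25)*0 = -11 - 23*0 = -11 + 0 = -11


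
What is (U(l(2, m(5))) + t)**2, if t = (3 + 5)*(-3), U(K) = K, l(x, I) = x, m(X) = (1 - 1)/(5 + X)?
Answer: 484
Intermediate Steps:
m(X) = 0 (m(X) = 0/(5 + X) = 0)
t = -24 (t = 8*(-3) = -24)
(U(l(2, m(5))) + t)**2 = (2 - 24)**2 = (-22)**2 = 484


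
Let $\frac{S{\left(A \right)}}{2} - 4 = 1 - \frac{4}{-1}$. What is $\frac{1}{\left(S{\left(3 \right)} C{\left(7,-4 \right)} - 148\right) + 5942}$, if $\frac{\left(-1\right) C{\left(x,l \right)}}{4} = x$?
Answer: $\frac{1}{5290} \approx 0.00018904$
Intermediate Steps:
$S{\left(A \right)} = 18$ ($S{\left(A \right)} = 8 + 2 \left(1 - \frac{4}{-1}\right) = 8 + 2 \left(1 - -4\right) = 8 + 2 \left(1 + 4\right) = 8 + 2 \cdot 5 = 8 + 10 = 18$)
$C{\left(x,l \right)} = - 4 x$
$\frac{1}{\left(S{\left(3 \right)} C{\left(7,-4 \right)} - 148\right) + 5942} = \frac{1}{\left(18 \left(\left(-4\right) 7\right) - 148\right) + 5942} = \frac{1}{\left(18 \left(-28\right) - 148\right) + 5942} = \frac{1}{\left(-504 - 148\right) + 5942} = \frac{1}{-652 + 5942} = \frac{1}{5290}$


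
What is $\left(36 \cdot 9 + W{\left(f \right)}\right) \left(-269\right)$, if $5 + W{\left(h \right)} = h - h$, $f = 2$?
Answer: $-85811$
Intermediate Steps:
$W{\left(h \right)} = -5$ ($W{\left(h \right)} = -5 + \left(h - h\right) = -5 + 0 = -5$)
$\left(36 \cdot 9 + W{\left(f \right)}\right) \left(-269\right) = \left(36 \cdot 9 - 5\right) \left(-269\right) = \left(324 - 5\right) \left(-269\right) = 319 \left(-269\right) = -85811$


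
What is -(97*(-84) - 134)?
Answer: 8282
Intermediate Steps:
-(97*(-84) - 134) = -(-8148 - 134) = -1*(-8282) = 8282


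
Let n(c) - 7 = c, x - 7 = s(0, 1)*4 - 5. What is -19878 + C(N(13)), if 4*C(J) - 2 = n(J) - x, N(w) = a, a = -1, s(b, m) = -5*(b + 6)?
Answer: -39693/2 ≈ -19847.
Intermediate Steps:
s(b, m) = -30 - 5*b (s(b, m) = -5*(6 + b) = -30 - 5*b)
N(w) = -1
x = -118 (x = 7 + ((-30 - 5*0)*4 - 5) = 7 + ((-30 + 0)*4 - 5) = 7 + (-30*4 - 5) = 7 + (-120 - 5) = 7 - 125 = -118)
n(c) = 7 + c
C(J) = 127/4 + J/4 (C(J) = 1/2 + ((7 + J) - 1*(-118))/4 = 1/2 + ((7 + J) + 118)/4 = 1/2 + (125 + J)/4 = 1/2 + (125/4 + J/4) = 127/4 + J/4)
-19878 + C(N(13)) = -19878 + (127/4 + (1/4)*(-1)) = -19878 + (127/4 - 1/4) = -19878 + 63/2 = -39693/2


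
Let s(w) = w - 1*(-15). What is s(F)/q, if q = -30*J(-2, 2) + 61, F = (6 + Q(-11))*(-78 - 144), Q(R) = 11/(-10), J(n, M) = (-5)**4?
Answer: 5364/93445 ≈ 0.057403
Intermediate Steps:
J(n, M) = 625
Q(R) = -11/10 (Q(R) = 11*(-1/10) = -11/10)
F = -5439/5 (F = (6 - 11/10)*(-78 - 144) = (49/10)*(-222) = -5439/5 ≈ -1087.8)
s(w) = 15 + w (s(w) = w + 15 = 15 + w)
q = -18689 (q = -30*625 + 61 = -18750 + 61 = -18689)
s(F)/q = (15 - 5439/5)/(-18689) = -5364/5*(-1/18689) = 5364/93445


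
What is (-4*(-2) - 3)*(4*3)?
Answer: 60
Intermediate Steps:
(-4*(-2) - 3)*(4*3) = (8 - 3)*12 = 5*12 = 60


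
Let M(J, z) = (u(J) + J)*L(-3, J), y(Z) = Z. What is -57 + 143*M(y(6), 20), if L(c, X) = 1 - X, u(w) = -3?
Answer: -2202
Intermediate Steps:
M(J, z) = (1 - J)*(-3 + J) (M(J, z) = (-3 + J)*(1 - J) = (1 - J)*(-3 + J))
-57 + 143*M(y(6), 20) = -57 + 143*(-(-1 + 6)*(-3 + 6)) = -57 + 143*(-1*5*3) = -57 + 143*(-15) = -57 - 2145 = -2202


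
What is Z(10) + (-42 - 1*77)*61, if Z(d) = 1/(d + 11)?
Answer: -152438/21 ≈ -7259.0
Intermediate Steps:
Z(d) = 1/(11 + d)
Z(10) + (-42 - 1*77)*61 = 1/(11 + 10) + (-42 - 1*77)*61 = 1/21 + (-42 - 77)*61 = 1/21 - 119*61 = 1/21 - 7259 = -152438/21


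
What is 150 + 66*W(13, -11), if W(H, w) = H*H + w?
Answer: 10578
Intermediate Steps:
W(H, w) = w + H² (W(H, w) = H² + w = w + H²)
150 + 66*W(13, -11) = 150 + 66*(-11 + 13²) = 150 + 66*(-11 + 169) = 150 + 66*158 = 150 + 10428 = 10578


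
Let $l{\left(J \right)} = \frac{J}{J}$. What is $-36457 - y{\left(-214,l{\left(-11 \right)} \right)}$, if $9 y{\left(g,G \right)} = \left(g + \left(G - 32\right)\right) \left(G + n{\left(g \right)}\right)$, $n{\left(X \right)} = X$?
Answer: $- \frac{126766}{3} \approx -42255.0$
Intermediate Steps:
$l{\left(J \right)} = 1$
$y{\left(g,G \right)} = \frac{\left(G + g\right) \left(-32 + G + g\right)}{9}$ ($y{\left(g,G \right)} = \frac{\left(g + \left(G - 32\right)\right) \left(G + g\right)}{9} = \frac{\left(g + \left(-32 + G\right)\right) \left(G + g\right)}{9} = \frac{\left(-32 + G + g\right) \left(G + g\right)}{9} = \frac{\left(G + g\right) \left(-32 + G + g\right)}{9}$)
$-36457 - y{\left(-214,l{\left(-11 \right)} \right)} = -36457 - \left(\left(- \frac{32}{9}\right) 1 - - \frac{6848}{9} + \frac{1^{2}}{9} + \frac{\left(-214\right)^{2}}{9} + \frac{2}{9} \cdot 1 \left(-214\right)\right) = -36457 - \left(- \frac{32}{9} + \frac{6848}{9} + \frac{1}{9} \cdot 1 + \frac{1}{9} \cdot 45796 - \frac{428}{9}\right) = -36457 - \left(- \frac{32}{9} + \frac{6848}{9} + \frac{1}{9} + \frac{45796}{9} - \frac{428}{9}\right) = -36457 - \frac{17395}{3} = - \frac{126766}{3}$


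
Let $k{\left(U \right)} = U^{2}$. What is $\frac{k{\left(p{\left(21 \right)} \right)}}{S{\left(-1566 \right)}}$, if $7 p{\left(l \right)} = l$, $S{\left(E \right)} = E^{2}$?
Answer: $\frac{1}{272484} \approx 3.6699 \cdot 10^{-6}$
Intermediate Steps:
$p{\left(l \right)} = \frac{l}{7}$
$\frac{k{\left(p{\left(21 \right)} \right)}}{S{\left(-1566 \right)}} = \frac{\left(\frac{1}{7} \cdot 21\right)^{2}}{\left(-1566\right)^{2}} = \frac{3^{2}}{2452356} = 9 \cdot \frac{1}{2452356} = \frac{1}{272484}$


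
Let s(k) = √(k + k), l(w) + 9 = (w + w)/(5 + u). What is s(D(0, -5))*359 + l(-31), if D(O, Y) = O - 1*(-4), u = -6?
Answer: 53 + 718*√2 ≈ 1068.4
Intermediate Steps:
l(w) = -9 - 2*w (l(w) = -9 + (w + w)/(5 - 6) = -9 + (2*w)/(-1) = -9 + (2*w)*(-1) = -9 - 2*w)
D(O, Y) = 4 + O (D(O, Y) = O + 4 = 4 + O)
s(k) = √2*√k (s(k) = √(2*k) = √2*√k)
s(D(0, -5))*359 + l(-31) = (√2*√(4 + 0))*359 + (-9 - 2*(-31)) = (√2*√4)*359 + (-9 + 62) = (√2*2)*359 + 53 = (2*√2)*359 + 53 = 718*√2 + 53 = 53 + 718*√2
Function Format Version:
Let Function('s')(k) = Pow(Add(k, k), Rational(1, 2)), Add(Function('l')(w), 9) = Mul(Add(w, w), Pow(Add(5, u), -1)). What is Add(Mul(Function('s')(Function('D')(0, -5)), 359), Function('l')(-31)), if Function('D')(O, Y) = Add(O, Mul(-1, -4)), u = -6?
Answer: Add(53, Mul(718, Pow(2, Rational(1, 2)))) ≈ 1068.4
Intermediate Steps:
Function('l')(w) = Add(-9, Mul(-2, w)) (Function('l')(w) = Add(-9, Mul(Add(w, w), Pow(Add(5, -6), -1))) = Add(-9, Mul(Mul(2, w), Pow(-1, -1))) = Add(-9, Mul(Mul(2, w), -1)) = Add(-9, Mul(-2, w)))
Function('D')(O, Y) = Add(4, O) (Function('D')(O, Y) = Add(O, 4) = Add(4, O))
Function('s')(k) = Mul(Pow(2, Rational(1, 2)), Pow(k, Rational(1, 2))) (Function('s')(k) = Pow(Mul(2, k), Rational(1, 2)) = Mul(Pow(2, Rational(1, 2)), Pow(k, Rational(1, 2))))
Add(Mul(Function('s')(Function('D')(0, -5)), 359), Function('l')(-31)) = Add(Mul(Mul(Pow(2, Rational(1, 2)), Pow(Add(4, 0), Rational(1, 2))), 359), Add(-9, Mul(-2, -31))) = Add(Mul(Mul(Pow(2, Rational(1, 2)), Pow(4, Rational(1, 2))), 359), Add(-9, 62)) = Add(Mul(Mul(Pow(2, Rational(1, 2)), 2), 359), 53) = Add(Mul(Mul(2, Pow(2, Rational(1, 2))), 359), 53) = Add(Mul(718, Pow(2, Rational(1, 2))), 53) = Add(53, Mul(718, Pow(2, Rational(1, 2))))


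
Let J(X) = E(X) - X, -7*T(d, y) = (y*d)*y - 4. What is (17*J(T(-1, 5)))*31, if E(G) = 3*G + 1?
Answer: 34255/7 ≈ 4893.6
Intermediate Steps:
E(G) = 1 + 3*G
T(d, y) = 4/7 - d*y²/7 (T(d, y) = -((y*d)*y - 4)/7 = -((d*y)*y - 4)/7 = -(d*y² - 4)/7 = -(-4 + d*y²)/7 = 4/7 - d*y²/7)
J(X) = 1 + 2*X (J(X) = (1 + 3*X) - X = 1 + 2*X)
(17*J(T(-1, 5)))*31 = (17*(1 + 2*(4/7 - ⅐*(-1)*5²)))*31 = (17*(1 + 2*(4/7 - ⅐*(-1)*25)))*31 = (17*(1 + 2*(4/7 + 25/7)))*31 = (17*(1 + 2*(29/7)))*31 = (17*(1 + 58/7))*31 = (17*(65/7))*31 = (1105/7)*31 = 34255/7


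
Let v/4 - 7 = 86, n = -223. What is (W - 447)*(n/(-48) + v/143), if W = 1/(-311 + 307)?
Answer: -88993805/27456 ≈ -3241.3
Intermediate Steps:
v = 372 (v = 28 + 4*86 = 28 + 344 = 372)
W = -¼ (W = 1/(-4) = -¼ ≈ -0.25000)
(W - 447)*(n/(-48) + v/143) = (-¼ - 447)*(-223/(-48) + 372/143) = -1789*(-223*(-1/48) + 372*(1/143))/4 = -1789*(223/48 + 372/143)/4 = -1789/4*49745/6864 = -88993805/27456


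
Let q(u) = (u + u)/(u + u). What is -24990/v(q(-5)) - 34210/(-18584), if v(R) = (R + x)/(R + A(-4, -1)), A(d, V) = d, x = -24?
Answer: -30270775/9292 ≈ -3257.7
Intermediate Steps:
q(u) = 1 (q(u) = (2*u)/((2*u)) = (2*u)*(1/(2*u)) = 1)
v(R) = (-24 + R)/(-4 + R) (v(R) = (R - 24)/(R - 4) = (-24 + R)/(-4 + R))
-24990/v(q(-5)) - 34210/(-18584) = -24990*(-4 + 1)/(-24 + 1) - 34210/(-18584) = -24990/(-23/(-3)) - 34210*(-1/18584) = -24990/((-⅓*(-23))) + 17105/9292 = -24990/23/3 + 17105/9292 = -24990*3/23 + 17105/9292 = -74970/23 + 17105/9292 = -30270775/9292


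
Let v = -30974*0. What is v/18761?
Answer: 0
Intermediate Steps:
v = 0
v/18761 = 0/18761 = 0*(1/18761) = 0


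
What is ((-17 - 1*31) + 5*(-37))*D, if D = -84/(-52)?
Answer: -4893/13 ≈ -376.38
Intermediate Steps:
D = 21/13 (D = -84*(-1/52) = 21/13 ≈ 1.6154)
((-17 - 1*31) + 5*(-37))*D = ((-17 - 1*31) + 5*(-37))*(21/13) = ((-17 - 31) - 185)*(21/13) = (-48 - 185)*(21/13) = -233*21/13 = -4893/13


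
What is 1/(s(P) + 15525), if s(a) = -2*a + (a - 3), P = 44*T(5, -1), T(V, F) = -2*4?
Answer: 1/15874 ≈ 6.2996e-5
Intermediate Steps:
T(V, F) = -8
P = -352 (P = 44*(-8) = -352)
s(a) = -3 - a (s(a) = -2*a + (-3 + a) = -3 - a)
1/(s(P) + 15525) = 1/((-3 - 1*(-352)) + 15525) = 1/((-3 + 352) + 15525) = 1/(349 + 15525) = 1/15874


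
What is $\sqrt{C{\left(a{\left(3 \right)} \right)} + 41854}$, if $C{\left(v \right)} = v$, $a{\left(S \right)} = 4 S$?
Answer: $11 \sqrt{346} \approx 204.61$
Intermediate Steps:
$\sqrt{C{\left(a{\left(3 \right)} \right)} + 41854} = \sqrt{4 \cdot 3 + 41854} = \sqrt{12 + 41854} = \sqrt{41866} = 11 \sqrt{346}$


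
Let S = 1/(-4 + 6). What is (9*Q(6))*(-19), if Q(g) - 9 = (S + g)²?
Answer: -35055/4 ≈ -8763.8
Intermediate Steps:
S = ½ (S = 1/2 = ½ ≈ 0.50000)
Q(g) = 9 + (½ + g)²
(9*Q(6))*(-19) = (9*(37/4 + 6 + 6²))*(-19) = (9*(37/4 + 6 + 36))*(-19) = (9*(205/4))*(-19) = (1845/4)*(-19) = -35055/4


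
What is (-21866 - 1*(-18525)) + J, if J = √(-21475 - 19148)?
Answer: -3341 + I*√40623 ≈ -3341.0 + 201.55*I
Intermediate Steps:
J = I*√40623 (J = √(-40623) = I*√40623 ≈ 201.55*I)
(-21866 - 1*(-18525)) + J = (-21866 - 1*(-18525)) + I*√40623 = (-21866 + 18525) + I*√40623 = -3341 + I*√40623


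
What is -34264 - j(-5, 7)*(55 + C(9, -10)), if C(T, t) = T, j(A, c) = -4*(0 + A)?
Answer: -35544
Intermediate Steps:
j(A, c) = -4*A
-34264 - j(-5, 7)*(55 + C(9, -10)) = -34264 - (-4*(-5))*(55 + 9) = -34264 - 20*64 = -34264 - 1*1280 = -34264 - 1280 = -35544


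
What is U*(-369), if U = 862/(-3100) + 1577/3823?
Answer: -293959053/5925650 ≈ -49.608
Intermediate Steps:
U = 796637/5925650 (U = 862*(-1/3100) + 1577*(1/3823) = -431/1550 + 1577/3823 = 796637/5925650 ≈ 0.13444)
U*(-369) = (796637/5925650)*(-369) = -293959053/5925650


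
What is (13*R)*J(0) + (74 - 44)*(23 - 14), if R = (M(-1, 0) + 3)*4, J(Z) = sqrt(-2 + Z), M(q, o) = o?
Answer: 270 + 156*I*sqrt(2) ≈ 270.0 + 220.62*I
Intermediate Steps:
R = 12 (R = (0 + 3)*4 = 3*4 = 12)
(13*R)*J(0) + (74 - 44)*(23 - 14) = (13*12)*sqrt(-2 + 0) + (74 - 44)*(23 - 14) = 156*sqrt(-2) + 30*9 = 156*(I*sqrt(2)) + 270 = 156*I*sqrt(2) + 270 = 270 + 156*I*sqrt(2)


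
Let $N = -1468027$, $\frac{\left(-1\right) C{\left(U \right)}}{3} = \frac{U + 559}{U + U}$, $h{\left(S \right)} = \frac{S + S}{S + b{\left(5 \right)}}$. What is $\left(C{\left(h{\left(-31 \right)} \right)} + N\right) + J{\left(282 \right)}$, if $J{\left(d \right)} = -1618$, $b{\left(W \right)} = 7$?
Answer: $- \frac{91138207}{62} \approx -1.47 \cdot 10^{6}$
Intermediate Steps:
$h{\left(S \right)} = \frac{2 S}{7 + S}$ ($h{\left(S \right)} = \frac{S + S}{S + 7} = \frac{2 S}{7 + S}$)
$C{\left(U \right)} = - \frac{3 \left(559 + U\right)}{2 U}$ ($C{\left(U \right)} = - 3 \frac{U + 559}{U + U} = - 3 \frac{559 + U}{2 U} = - \frac{3 \left(559 + U\right)}{2 U}$)
$\left(C{\left(h{\left(-31 \right)} \right)} + N\right) + J{\left(282 \right)} = \left(\frac{3 \left(-559 - 2 \left(-31\right) \frac{1}{7 - 31}\right)}{2 \cdot 2 \left(-31\right) \frac{1}{7 - 31}} - 1468027\right) - 1618 = \left(\frac{3 \left(-559 - 2 \left(-31\right) \frac{1}{-24}\right)}{2 \cdot 2 \left(-31\right) \frac{1}{-24}} - 1468027\right) - 1618 = \left(\frac{3 \left(-559 - 2 \left(-31\right) \left(- \frac{1}{24}\right)\right)}{2 \cdot 2 \left(-31\right) \left(- \frac{1}{24}\right)} - 1468027\right) - 1618 = \left(\frac{3 \left(-559 - \frac{31}{12}\right)}{2 \cdot \frac{31}{12}} - 1468027\right) - 1618 = \left(\frac{3}{2} \cdot \frac{12}{31} \left(-559 - \frac{31}{12}\right) - 1468027\right) - 1618 = \left(\frac{3}{2} \cdot \frac{12}{31} \left(- \frac{6739}{12}\right) - 1468027\right) - 1618 = \left(- \frac{20217}{62} - 1468027\right) - 1618 = - \frac{91037891}{62} - 1618 = - \frac{91138207}{62}$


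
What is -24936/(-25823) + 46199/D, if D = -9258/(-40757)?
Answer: 48623200497677/239069334 ≈ 2.0339e+5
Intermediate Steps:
D = 9258/40757 (D = -9258*(-1/40757) = 9258/40757 ≈ 0.22715)
-24936/(-25823) + 46199/D = -24936/(-25823) + 46199/(9258/40757) = -24936*(-1/25823) + 46199*(40757/9258) = 24936/25823 + 1882932643/9258 = 48623200497677/239069334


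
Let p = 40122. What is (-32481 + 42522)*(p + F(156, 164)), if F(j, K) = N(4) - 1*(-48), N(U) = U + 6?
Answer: 403447380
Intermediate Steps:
N(U) = 6 + U
F(j, K) = 58 (F(j, K) = (6 + 4) - 1*(-48) = 10 + 48 = 58)
(-32481 + 42522)*(p + F(156, 164)) = (-32481 + 42522)*(40122 + 58) = 10041*40180 = 403447380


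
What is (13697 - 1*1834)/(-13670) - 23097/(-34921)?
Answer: -98531833/477370070 ≈ -0.20641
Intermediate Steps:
(13697 - 1*1834)/(-13670) - 23097/(-34921) = (13697 - 1834)*(-1/13670) - 23097*(-1/34921) = 11863*(-1/13670) + 23097/34921 = -11863/13670 + 23097/34921 = -98531833/477370070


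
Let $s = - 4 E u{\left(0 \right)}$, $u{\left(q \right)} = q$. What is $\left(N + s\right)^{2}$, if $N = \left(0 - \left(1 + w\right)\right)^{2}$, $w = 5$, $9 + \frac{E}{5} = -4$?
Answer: $1296$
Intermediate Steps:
$E = -65$ ($E = -45 + 5 \left(-4\right) = -45 - 20 = -65$)
$s = 0$ ($s = \left(-4\right) \left(-65\right) 0 = 260 \cdot 0 = 0$)
$N = 36$ ($N = \left(0 - 6\right)^{2} = \left(-6\right)^{2} = 36$)
$\left(N + s\right)^{2} = \left(36 + 0\right)^{2} = 36^{2} = 1296$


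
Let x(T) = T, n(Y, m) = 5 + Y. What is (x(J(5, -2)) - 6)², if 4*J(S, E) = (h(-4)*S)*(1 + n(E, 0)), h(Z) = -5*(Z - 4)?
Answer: 37636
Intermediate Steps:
h(Z) = 20 - 5*Z (h(Z) = -5*(-4 + Z) = 20 - 5*Z)
J(S, E) = 10*S*(6 + E) (J(S, E) = (((20 - 5*(-4))*S)*(1 + (5 + E)))/4 = (((20 + 20)*S)*(6 + E))/4 = ((40*S)*(6 + E))/4 = (40*S*(6 + E))/4 = 10*S*(6 + E))
(x(J(5, -2)) - 6)² = (10*5*(6 - 2) - 6)² = (10*5*4 - 6)² = (200 - 6)² = 194² = 37636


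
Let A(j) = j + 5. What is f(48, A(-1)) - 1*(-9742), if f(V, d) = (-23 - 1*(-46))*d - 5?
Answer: 9829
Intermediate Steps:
A(j) = 5 + j
f(V, d) = -5 + 23*d (f(V, d) = (-23 + 46)*d - 5 = 23*d - 5 = -5 + 23*d)
f(48, A(-1)) - 1*(-9742) = (-5 + 23*(5 - 1)) - 1*(-9742) = (-5 + 23*4) + 9742 = (-5 + 92) + 9742 = 87 + 9742 = 9829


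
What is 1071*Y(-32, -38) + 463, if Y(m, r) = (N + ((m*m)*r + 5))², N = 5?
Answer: 1620814562347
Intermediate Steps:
Y(m, r) = (10 + r*m²)² (Y(m, r) = (5 + ((m*m)*r + 5))² = (5 + (m²*r + 5))² = (5 + (r*m² + 5))² = (5 + (5 + r*m²))² = (10 + r*m²)²)
1071*Y(-32, -38) + 463 = 1071*(10 - 38*(-32)²)² + 463 = 1071*(10 - 38*1024)² + 463 = 1071*(10 - 38912)² + 463 = 1071*(-38902)² + 463 = 1071*1513365604 + 463 = 1620814561884 + 463 = 1620814562347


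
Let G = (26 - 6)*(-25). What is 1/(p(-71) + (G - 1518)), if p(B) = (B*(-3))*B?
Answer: -1/17141 ≈ -5.8340e-5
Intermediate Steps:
G = -500 (G = 20*(-25) = -500)
p(B) = -3*B² (p(B) = (-3*B)*B = -3*B²)
1/(p(-71) + (G - 1518)) = 1/(-3*(-71)² + (-500 - 1518)) = 1/(-3*5041 - 2018) = 1/(-15123 - 2018) = 1/(-17141) = -1/17141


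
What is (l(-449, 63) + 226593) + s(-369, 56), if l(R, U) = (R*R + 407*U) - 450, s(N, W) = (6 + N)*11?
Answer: 449392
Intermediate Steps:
s(N, W) = 66 + 11*N
l(R, U) = -450 + R² + 407*U (l(R, U) = (R² + 407*U) - 450 = -450 + R² + 407*U)
(l(-449, 63) + 226593) + s(-369, 56) = ((-450 + (-449)² + 407*63) + 226593) + (66 + 11*(-369)) = ((-450 + 201601 + 25641) + 226593) + (66 - 4059) = (226792 + 226593) - 3993 = 453385 - 3993 = 449392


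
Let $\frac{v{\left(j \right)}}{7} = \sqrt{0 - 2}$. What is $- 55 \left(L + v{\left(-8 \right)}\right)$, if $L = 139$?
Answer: $-7645 - 385 i \sqrt{2} \approx -7645.0 - 544.47 i$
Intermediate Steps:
$v{\left(j \right)} = 7 i \sqrt{2}$ ($v{\left(j \right)} = 7 \sqrt{0 - 2} = 7 \sqrt{-2} = 7 i \sqrt{2}$)
$- 55 \left(L + v{\left(-8 \right)}\right) = - 55 \left(139 + 7 i \sqrt{2}\right) = -7645 - 385 i \sqrt{2}$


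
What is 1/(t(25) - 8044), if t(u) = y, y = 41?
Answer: -1/8003 ≈ -0.00012495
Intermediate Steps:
t(u) = 41
1/(t(25) - 8044) = 1/(41 - 8044) = 1/(-8003) = -1/8003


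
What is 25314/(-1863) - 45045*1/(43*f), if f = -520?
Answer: -2472319/213624 ≈ -11.573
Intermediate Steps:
25314/(-1863) - 45045*1/(43*f) = 25314/(-1863) - 45045/((-520*43)) = 25314*(-1/1863) - 45045/(-22360) = -8438/621 - 45045*(-1/22360) = -8438/621 + 693/344 = -2472319/213624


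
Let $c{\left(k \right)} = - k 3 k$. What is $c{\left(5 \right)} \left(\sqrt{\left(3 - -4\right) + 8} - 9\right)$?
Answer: $675 - 75 \sqrt{15} \approx 384.53$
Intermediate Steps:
$c{\left(k \right)} = - 3 k^{2}$
$c{\left(5 \right)} \left(\sqrt{\left(3 - -4\right) + 8} - 9\right) = - 3 \cdot 5^{2} \left(\sqrt{\left(3 - -4\right) + 8} - 9\right) = \left(-3\right) 25 \left(\sqrt{\left(3 + 4\right) + 8} - 9\right) = - 75 \left(\sqrt{7 + 8} - 9\right) = - 75 \left(\sqrt{15} - 9\right) = - 75 \left(-9 + \sqrt{15}\right) = 675 - 75 \sqrt{15}$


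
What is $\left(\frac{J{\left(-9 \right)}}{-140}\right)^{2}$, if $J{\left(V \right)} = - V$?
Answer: $\frac{81}{19600} \approx 0.0041327$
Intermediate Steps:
$\left(\frac{J{\left(-9 \right)}}{-140}\right)^{2} = \left(\frac{\left(-1\right) \left(-9\right)}{-140}\right)^{2} = \left(9 \left(- \frac{1}{140}\right)\right)^{2} = \left(- \frac{9}{140}\right)^{2} = \frac{81}{19600}$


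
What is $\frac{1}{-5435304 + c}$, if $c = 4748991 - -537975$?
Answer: $- \frac{1}{148338} \approx -6.7414 \cdot 10^{-6}$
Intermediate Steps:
$c = 5286966$ ($c = 4748991 + 537975 = 5286966$)
$\frac{1}{-5435304 + c} = \frac{1}{-5435304 + 5286966} = \frac{1}{-148338} = - \frac{1}{148338}$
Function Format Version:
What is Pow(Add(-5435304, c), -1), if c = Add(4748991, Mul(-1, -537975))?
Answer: Rational(-1, 148338) ≈ -6.7414e-6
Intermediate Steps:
c = 5286966 (c = Add(4748991, 537975) = 5286966)
Pow(Add(-5435304, c), -1) = Pow(Add(-5435304, 5286966), -1) = Pow(-148338, -1) = Rational(-1, 148338)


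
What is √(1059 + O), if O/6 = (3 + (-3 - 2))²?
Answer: 19*√3 ≈ 32.909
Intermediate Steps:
O = 24 (O = 6*(3 + (-3 - 2))² = 6*(3 - 5)² = 6*(-2)² = 6*4 = 24)
√(1059 + O) = √(1059 + 24) = √1083 = 19*√3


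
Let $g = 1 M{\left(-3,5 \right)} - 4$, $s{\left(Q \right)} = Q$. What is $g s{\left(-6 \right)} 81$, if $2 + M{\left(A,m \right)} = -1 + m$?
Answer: $972$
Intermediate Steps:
$M{\left(A,m \right)} = -3 + m$ ($M{\left(A,m \right)} = -2 + \left(-1 + m\right) = -3 + m$)
$g = -2$ ($g = 1 \left(-3 + 5\right) - 4 = 1 \cdot 2 - 4 = 2 - 4 = -2$)
$g s{\left(-6 \right)} 81 = \left(-2\right) \left(-6\right) 81 = 12 \cdot 81 = 972$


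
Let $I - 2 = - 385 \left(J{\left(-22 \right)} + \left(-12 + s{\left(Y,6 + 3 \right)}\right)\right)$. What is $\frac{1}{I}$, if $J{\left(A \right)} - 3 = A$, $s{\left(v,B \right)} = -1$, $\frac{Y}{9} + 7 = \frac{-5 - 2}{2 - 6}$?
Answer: $\frac{1}{12322} \approx 8.1156 \cdot 10^{-5}$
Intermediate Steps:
$Y = - \frac{189}{4}$ ($Y = -63 + 9 \frac{-5 - 2}{2 - 6} = -63 + 9 \left(- \frac{7}{-4}\right) = -63 + 9 \left(\left(-7\right) \left(- \frac{1}{4}\right)\right) = -63 + 9 \cdot \frac{7}{4} = -63 + \frac{63}{4} = - \frac{189}{4} \approx -47.25$)
$J{\left(A \right)} = 3 + A$
$I = 12322$ ($I = 2 - 385 \left(\left(3 - 22\right) - 13\right) = 2 - 385 \left(-19 - 13\right) = 2 - -12320 = 2 + 12320 = 12322$)
$\frac{1}{I} = \frac{1}{12322}$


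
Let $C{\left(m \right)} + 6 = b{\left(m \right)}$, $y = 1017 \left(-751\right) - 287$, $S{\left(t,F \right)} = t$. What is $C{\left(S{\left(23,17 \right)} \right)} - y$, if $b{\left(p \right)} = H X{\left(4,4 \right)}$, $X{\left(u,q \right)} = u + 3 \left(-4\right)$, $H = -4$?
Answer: $764080$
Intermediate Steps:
$X{\left(u,q \right)} = -12 + u$ ($X{\left(u,q \right)} = u - 12 = -12 + u$)
$y = -764054$ ($y = -763767 - 287 = -764054$)
$b{\left(p \right)} = 32$ ($b{\left(p \right)} = - 4 \left(-12 + 4\right) = \left(-4\right) \left(-8\right) = 32$)
$C{\left(m \right)} = 26$ ($C{\left(m \right)} = -6 + 32 = 26$)
$C{\left(S{\left(23,17 \right)} \right)} - y = 26 - -764054 = 26 + 764054 = 764080$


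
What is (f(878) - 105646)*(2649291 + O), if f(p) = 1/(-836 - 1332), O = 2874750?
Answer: -1265229272857689/2168 ≈ -5.8359e+11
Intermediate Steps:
f(p) = -1/2168 (f(p) = 1/(-2168) = -1/2168)
(f(878) - 105646)*(2649291 + O) = (-1/2168 - 105646)*(2649291 + 2874750) = -229040529/2168*5524041 = -1265229272857689/2168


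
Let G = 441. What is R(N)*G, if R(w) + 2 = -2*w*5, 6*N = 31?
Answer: -23667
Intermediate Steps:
N = 31/6 (N = (1/6)*31 = 31/6 ≈ 5.1667)
R(w) = -2 - 10*w (R(w) = -2 - 2*w*5 = -2 - 10*w)
R(N)*G = (-2 - 10*31/6)*441 = (-2 - 155/3)*441 = -161/3*441 = -23667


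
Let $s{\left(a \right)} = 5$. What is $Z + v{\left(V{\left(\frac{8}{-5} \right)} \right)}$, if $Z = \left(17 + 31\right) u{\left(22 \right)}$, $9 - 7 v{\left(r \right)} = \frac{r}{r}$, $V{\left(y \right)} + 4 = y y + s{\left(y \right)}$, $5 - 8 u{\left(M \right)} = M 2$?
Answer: $- \frac{1630}{7} \approx -232.86$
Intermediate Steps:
$u{\left(M \right)} = \frac{5}{8} - \frac{M}{4}$ ($u{\left(M \right)} = \frac{5}{8} - \frac{M 2}{8} = \frac{5}{8} - \frac{2 M}{8} = \frac{5}{8} - \frac{M}{4}$)
$V{\left(y \right)} = 1 + y^{2}$ ($V{\left(y \right)} = -4 + \left(y y + 5\right) = -4 + \left(y^{2} + 5\right) = -4 + \left(5 + y^{2}\right) = 1 + y^{2}$)
$v{\left(r \right)} = \frac{8}{7}$ ($v{\left(r \right)} = \frac{9}{7} - \frac{r \frac{1}{r}}{7} = \frac{9}{7} - \frac{1}{7} = \frac{8}{7}$)
$Z = -234$ ($Z = \left(17 + 31\right) \left(\frac{5}{8} - \frac{11}{2}\right) = 48 \left(\frac{5}{8} - \frac{11}{2}\right) = 48 \left(- \frac{39}{8}\right) = -234$)
$Z + v{\left(V{\left(\frac{8}{-5} \right)} \right)} = -234 + \frac{8}{7} = - \frac{1630}{7}$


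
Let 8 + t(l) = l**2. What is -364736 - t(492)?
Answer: -606792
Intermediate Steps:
t(l) = -8 + l**2
-364736 - t(492) = -364736 - (-8 + 492**2) = -364736 - (-8 + 242064) = -364736 - 1*242056 = -364736 - 242056 = -606792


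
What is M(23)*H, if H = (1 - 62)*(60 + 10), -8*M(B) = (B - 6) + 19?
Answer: 19215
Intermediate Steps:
M(B) = -13/8 - B/8 (M(B) = -((B - 6) + 19)/8 = -((-6 + B) + 19)/8 = -(13 + B)/8 = -13/8 - B/8)
H = -4270 (H = -61*70 = -4270)
M(23)*H = (-13/8 - ⅛*23)*(-4270) = (-13/8 - 23/8)*(-4270) = -9/2*(-4270) = 19215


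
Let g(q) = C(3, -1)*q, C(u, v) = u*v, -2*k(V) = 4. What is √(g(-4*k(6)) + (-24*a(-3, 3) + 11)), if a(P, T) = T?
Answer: I*√85 ≈ 9.2195*I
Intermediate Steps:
k(V) = -2 (k(V) = -½*4 = -2)
g(q) = -3*q (g(q) = (3*(-1))*q = -3*q)
√(g(-4*k(6)) + (-24*a(-3, 3) + 11)) = √(-(-12)*(-2) + (-24*3 + 11)) = √(-3*8 + (-72 + 11)) = √(-24 - 61) = √(-85) = I*√85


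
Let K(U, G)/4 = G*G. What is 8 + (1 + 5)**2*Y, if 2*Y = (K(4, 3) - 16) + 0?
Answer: 368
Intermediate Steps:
K(U, G) = 4*G**2 (K(U, G) = 4*(G*G) = 4*G**2)
Y = 10 (Y = ((4*3**2 - 16) + 0)/2 = ((4*9 - 16) + 0)/2 = ((36 - 16) + 0)/2 = (20 + 0)/2 = (1/2)*20 = 10)
8 + (1 + 5)**2*Y = 8 + (1 + 5)**2*10 = 8 + 6**2*10 = 8 + 36*10 = 8 + 360 = 368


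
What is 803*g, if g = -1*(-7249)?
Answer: 5820947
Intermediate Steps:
g = 7249
803*g = 803*7249 = 5820947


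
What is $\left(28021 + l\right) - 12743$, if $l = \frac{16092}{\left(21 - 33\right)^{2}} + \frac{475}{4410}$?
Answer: $\frac{27147709}{1764} \approx 15390.0$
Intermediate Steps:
$l = \frac{197317}{1764}$ ($l = \frac{16092}{\left(-12\right)^{2}} + 475 \cdot \frac{1}{4410} = \frac{16092}{144} + \frac{95}{882} = 16092 \cdot \frac{1}{144} + \frac{95}{882} = \frac{447}{4} + \frac{95}{882} = \frac{197317}{1764} \approx 111.86$)
$\left(28021 + l\right) - 12743 = \left(28021 + \frac{197317}{1764}\right) - 12743 = \frac{49626361}{1764} - 12743 = \frac{27147709}{1764}$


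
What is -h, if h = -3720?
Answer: 3720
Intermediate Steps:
-h = -1*(-3720) = 3720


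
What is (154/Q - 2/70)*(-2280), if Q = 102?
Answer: -401888/119 ≈ -3377.2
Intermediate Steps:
(154/Q - 2/70)*(-2280) = (154/102 - 2/70)*(-2280) = (154*(1/102) - 2*1/70)*(-2280) = (77/51 - 1/35)*(-2280) = (2644/1785)*(-2280) = -401888/119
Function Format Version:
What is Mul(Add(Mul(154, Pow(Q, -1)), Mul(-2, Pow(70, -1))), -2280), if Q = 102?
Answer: Rational(-401888, 119) ≈ -3377.2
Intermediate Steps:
Mul(Add(Mul(154, Pow(Q, -1)), Mul(-2, Pow(70, -1))), -2280) = Mul(Add(Mul(154, Pow(102, -1)), Mul(-2, Pow(70, -1))), -2280) = Mul(Add(Mul(154, Rational(1, 102)), Mul(-2, Rational(1, 70))), -2280) = Mul(Add(Rational(77, 51), Rational(-1, 35)), -2280) = Mul(Rational(2644, 1785), -2280) = Rational(-401888, 119)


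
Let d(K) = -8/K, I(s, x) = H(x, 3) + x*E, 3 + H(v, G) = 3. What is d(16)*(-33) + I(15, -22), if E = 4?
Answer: -143/2 ≈ -71.500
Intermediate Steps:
H(v, G) = 0 (H(v, G) = -3 + 3 = 0)
I(s, x) = 4*x (I(s, x) = 0 + x*4 = 0 + 4*x = 4*x)
d(16)*(-33) + I(15, -22) = -8/16*(-33) + 4*(-22) = -8*1/16*(-33) - 88 = -½*(-33) - 88 = 33/2 - 88 = -143/2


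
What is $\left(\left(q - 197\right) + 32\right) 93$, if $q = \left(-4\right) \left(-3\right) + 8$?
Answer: $-13485$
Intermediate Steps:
$q = 20$ ($q = 12 + 8 = 20$)
$\left(\left(q - 197\right) + 32\right) 93 = \left(\left(20 - 197\right) + 32\right) 93 = \left(-177 + 32\right) 93 = \left(-145\right) 93 = -13485$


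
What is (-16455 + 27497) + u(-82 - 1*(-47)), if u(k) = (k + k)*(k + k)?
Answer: 15942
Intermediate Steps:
u(k) = 4*k**2 (u(k) = (2*k)*(2*k) = 4*k**2)
(-16455 + 27497) + u(-82 - 1*(-47)) = (-16455 + 27497) + 4*(-82 - 1*(-47))**2 = 11042 + 4*(-82 + 47)**2 = 11042 + 4*(-35)**2 = 11042 + 4*1225 = 11042 + 4900 = 15942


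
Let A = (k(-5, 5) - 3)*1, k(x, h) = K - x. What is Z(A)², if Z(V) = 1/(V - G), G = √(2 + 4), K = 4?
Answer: (6 - √6)⁻² ≈ 0.079327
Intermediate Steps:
k(x, h) = 4 - x
G = √6 ≈ 2.4495
A = 6 (A = ((4 - 1*(-5)) - 3)*1 = ((4 + 5) - 3)*1 = (9 - 3)*1 = 6*1 = 6)
Z(V) = 1/(V - √6)
Z(A)² = (1/(6 - √6))² = (6 - √6)⁻²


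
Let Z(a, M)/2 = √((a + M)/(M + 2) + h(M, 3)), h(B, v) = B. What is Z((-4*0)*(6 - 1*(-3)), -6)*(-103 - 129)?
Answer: -696*I*√2 ≈ -984.29*I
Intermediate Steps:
Z(a, M) = 2*√(M + (M + a)/(2 + M)) (Z(a, M) = 2*√((a + M)/(M + 2) + M) = 2*√((M + a)/(2 + M) + M) = 2*√(M + (M + a)/(2 + M)))
Z((-4*0)*(6 - 1*(-3)), -6)*(-103 - 129) = (2*√((-6 + (-4*0)*(6 - 1*(-3)) - 6*(2 - 6))/(2 - 6)))*(-103 - 129) = (2*√((-6 + 0*(6 + 3) - 6*(-4))/(-4)))*(-232) = (2*√(-(-6 + 0*9 + 24)/4))*(-232) = (2*√(-(-6 + 0 + 24)/4))*(-232) = (2*√(-¼*18))*(-232) = (2*√(-9/2))*(-232) = (2*(3*I*√2/2))*(-232) = (3*I*√2)*(-232) = -696*I*√2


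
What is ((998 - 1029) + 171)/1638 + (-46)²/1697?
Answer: 264542/198549 ≈ 1.3324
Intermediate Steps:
((998 - 1029) + 171)/1638 + (-46)²/1697 = (-31 + 171)*(1/1638) + 2116*(1/1697) = 140*(1/1638) + 2116/1697 = 10/117 + 2116/1697 = 264542/198549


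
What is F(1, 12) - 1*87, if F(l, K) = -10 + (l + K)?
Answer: -84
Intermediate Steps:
F(l, K) = -10 + K + l (F(l, K) = -10 + (K + l) = -10 + K + l)
F(1, 12) - 1*87 = (-10 + 12 + 1) - 1*87 = 3 - 87 = -84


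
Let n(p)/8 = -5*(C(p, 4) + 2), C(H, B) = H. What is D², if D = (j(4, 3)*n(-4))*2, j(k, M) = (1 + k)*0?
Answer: 0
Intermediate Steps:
j(k, M) = 0
n(p) = -80 - 40*p (n(p) = 8*(-5*(p + 2)) = 8*(-5*(2 + p)) = 8*(-10 - 5*p) = -80 - 40*p)
D = 0 (D = (0*(-80 - 40*(-4)))*2 = (0*(-80 + 160))*2 = (0*80)*2 = 0*2 = 0)
D² = 0² = 0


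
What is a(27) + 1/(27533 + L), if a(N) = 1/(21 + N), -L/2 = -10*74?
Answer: 3229/154736 ≈ 0.020868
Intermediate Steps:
L = 1480 (L = -(-20)*74 = -2*(-740) = 1480)
a(27) + 1/(27533 + L) = 1/(21 + 27) + 1/(27533 + 1480) = 1/48 + 1/29013 = 3229/154736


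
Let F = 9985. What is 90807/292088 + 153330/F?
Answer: 9138512187/583299736 ≈ 15.667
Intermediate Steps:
90807/292088 + 153330/F = 90807/292088 + 153330/9985 = 90807*(1/292088) + 153330*(1/9985) = 90807/292088 + 30666/1997 = 9138512187/583299736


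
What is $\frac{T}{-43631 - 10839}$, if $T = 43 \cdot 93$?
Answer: $- \frac{3999}{54470} \approx -0.073417$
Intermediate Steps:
$T = 3999$
$\frac{T}{-43631 - 10839} = \frac{3999}{-43631 - 10839} = \frac{3999}{-54470} = 3999 \left(- \frac{1}{54470}\right) = - \frac{3999}{54470}$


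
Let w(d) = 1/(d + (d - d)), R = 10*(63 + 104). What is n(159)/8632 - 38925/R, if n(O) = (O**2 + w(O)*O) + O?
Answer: -2257801/110888 ≈ -20.361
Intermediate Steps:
R = 1670 (R = 10*167 = 1670)
w(d) = 1/d (w(d) = 1/(d + 0) = 1/d)
n(O) = 1 + O + O**2 (n(O) = (O**2 + O/O) + O = (O**2 + 1) + O = (1 + O**2) + O = 1 + O + O**2)
n(159)/8632 - 38925/R = (1 + 159*(1 + 159))/8632 - 38925/1670 = (1 + 159*160)*(1/8632) - 38925*1/1670 = (1 + 25440)*(1/8632) - 7785/334 = 25441*(1/8632) - 7785/334 = 1957/664 - 7785/334 = -2257801/110888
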